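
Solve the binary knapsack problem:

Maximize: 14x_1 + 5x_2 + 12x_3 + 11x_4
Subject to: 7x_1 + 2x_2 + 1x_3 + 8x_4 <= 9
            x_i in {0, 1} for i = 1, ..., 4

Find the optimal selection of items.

Items: item 1 (v=14, w=7), item 2 (v=5, w=2), item 3 (v=12, w=1), item 4 (v=11, w=8)
Capacity: 9
Checking all 16 subsets (w = total weight, v = total value):
  {}: w = 0, v = 0
  {1}: w = 7, v = 14
  {2}: w = 2, v = 5
  {3}: w = 1, v = 12
  {4}: w = 8, v = 11
  {1, 2}: w = 9, v = 19
  {1, 3}: w = 8, v = 26
  {1, 4}: w = 15 > 9, infeasible
  {2, 3}: w = 3, v = 17
  {2, 4}: w = 10 > 9, infeasible
  {3, 4}: w = 9, v = 23
  {1, 2, 3}: w = 10 > 9, infeasible
  {1, 2, 4}: w = 17 > 9, infeasible
  {1, 3, 4}: w = 16 > 9, infeasible
  {2, 3, 4}: w = 11 > 9, infeasible
  {1, 2, 3, 4}: w = 18 > 9, infeasible
Best feasible subset: items [1, 3]
Total weight: 8 <= 9, total value: 26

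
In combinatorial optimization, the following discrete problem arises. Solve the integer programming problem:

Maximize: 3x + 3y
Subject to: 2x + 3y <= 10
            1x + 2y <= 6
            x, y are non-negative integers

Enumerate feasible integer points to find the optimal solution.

Constraint 1: 2x + 3y <= 10
Constraint 2: 1x + 2y <= 6
Feasible x range (need y >= 0): 0 <= x <= min(10/2, 6/1) => x in {0, ..., 5}.
Enumerate feasible integer points row by row (the coefficient of y is 3 > 0, so for each x the largest feasible y gives the best value):
  x = 0: y <= min((10 - 2*0)/3, (6 - 1*0)/2) => y in {0, ..., 3}; best 3*0 + 3*3 = 9
  x = 1: y <= min((10 - 2*1)/3, (6 - 1*1)/2) => y in {0, ..., 2}; best 3*1 + 3*2 = 9
  x = 2: y <= min((10 - 2*2)/3, (6 - 1*2)/2) => y in {0, ..., 2}; best 3*2 + 3*2 = 12
  x = 3: y <= min((10 - 2*3)/3, (6 - 1*3)/2) => y in {0, ..., 1}; best 3*3 + 3*1 = 12
  x = 4: y <= min((10 - 2*4)/3, (6 - 1*4)/2) => y in {0}; best 3*4 + 3*0 = 12
  x = 5: y <= min((10 - 2*5)/3, (6 - 1*5)/2) => y in {0}; best 3*5 + 3*0 = 15
The maximum 3x + 3y = 15 is achieved at x = 5, y = 0.
Check: 2*5 + 3*0 = 10 <= 10 and 1*5 + 2*0 = 5 <= 6.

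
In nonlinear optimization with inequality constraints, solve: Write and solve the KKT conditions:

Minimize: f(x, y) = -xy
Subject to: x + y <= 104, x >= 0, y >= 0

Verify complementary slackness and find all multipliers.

Problem: min -xy s.t. x + y <= 104 (multiplier lambda), x >= 0 (mu_x), y >= 0 (mu_y)
KKT stationarity: -y + lambda - mu_x = 0, -x + lambda - mu_y = 0, with lambda, mu_x, mu_y >= 0
Complementary slackness: lambda*(x + y - 104) = 0, mu_x*x = 0, mu_y*y = 0
If lambda = 0: y = -mu_x <= 0 and x = -mu_y <= 0 force x = y = 0 with f = 0; but x = y = 52 is feasible with f = -2704 < 0, so this is not the minimum. Hence lambda > 0 and x + y = 104.
Try x > 0, y > 0 (so mu_x = mu_y = 0): y = lambda, x = lambda => x = y = lambda
x + y = 104 => 2*lambda = 104 => lambda = 52
x* = y* = 52 > 0, consistent with mu_x = mu_y = 0.
(Any feasible point with x = 0 or y = 0 has f = 0 > -2704, so the minimum is not on those boundaries.)
min(-xy) = -2704 (i.e. max xy = 2704)
Multipliers: lambda = 52, mu_x = 0, mu_y = 0
Complementary slackness: lambda*(x + y - 104) = 52*(52 + 52 - 104) = 0, mu_x*x = 0*52 = 0, mu_y*y = 0*52 = 0. Satisfied.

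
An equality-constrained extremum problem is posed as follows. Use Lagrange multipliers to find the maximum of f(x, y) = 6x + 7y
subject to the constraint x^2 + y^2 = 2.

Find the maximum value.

Set up Lagrange conditions: grad f = lambda * grad g
  6 = 2*lambda*x
  7 = 2*lambda*y
From these: x/y = 6/7, so x = 6t, y = 7t for some t.
Substitute into constraint: (6t)^2 + (7t)^2 = 2
  t^2 * 85 = 2
  t = sqrt(2/85)
Maximum = 6*x + 7*y = (6^2 + 7^2)*t = 85 * sqrt(2/85) = sqrt(170)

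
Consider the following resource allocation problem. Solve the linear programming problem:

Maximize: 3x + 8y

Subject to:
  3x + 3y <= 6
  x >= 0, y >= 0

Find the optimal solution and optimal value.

The feasible region has vertices at [(0, 0), (2, 0), (0, 2)].
Checking objective 3x + 8y at each vertex:
  (0, 0): 3*0 + 8*0 = 0
  (2, 0): 3*2 + 8*0 = 6
  (0, 2): 3*0 + 8*2 = 16
Maximum is 16 at (0, 2).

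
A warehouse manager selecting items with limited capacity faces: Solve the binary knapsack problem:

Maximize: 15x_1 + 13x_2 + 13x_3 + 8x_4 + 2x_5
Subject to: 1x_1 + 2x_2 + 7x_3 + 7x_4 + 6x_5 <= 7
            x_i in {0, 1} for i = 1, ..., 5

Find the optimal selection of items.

Items: item 1 (v=15, w=1), item 2 (v=13, w=2), item 3 (v=13, w=7), item 4 (v=8, w=7), item 5 (v=2, w=6)
Capacity: 7
Checking all 32 subsets (w = total weight, v = total value):
  {}: w = 0, v = 0
  {1}: w = 1, v = 15
  {2}: w = 2, v = 13
  {3}: w = 7, v = 13
  {4}: w = 7, v = 8
  {5}: w = 6, v = 2
  {1, 2}: w = 3, v = 28
  {1, 3}: w = 8 > 7, infeasible
  {1, 4}: w = 8 > 7, infeasible
  {1, 5}: w = 7, v = 17
  {2, 3}: w = 9 > 7, infeasible
  {2, 4}: w = 9 > 7, infeasible
  {2, 5}: w = 8 > 7, infeasible
  {3, 4}: w = 14 > 7, infeasible
  {3, 5}: w = 13 > 7, infeasible
  {4, 5}: w = 13 > 7, infeasible
  {1, 2, 3}: w = 10 > 7, infeasible
  {1, 2, 4}: w = 10 > 7, infeasible
  {1, 2, 5}: w = 9 > 7, infeasible
  {1, 3, 4}: w = 15 > 7, infeasible
  {1, 3, 5}: w = 14 > 7, infeasible
  {1, 4, 5}: w = 14 > 7, infeasible
  {2, 3, 4}: w = 16 > 7, infeasible
  {2, 3, 5}: w = 15 > 7, infeasible
  {2, 4, 5}: w = 15 > 7, infeasible
  {3, 4, 5}: w = 20 > 7, infeasible
  {1, 2, 3, 4}: w = 17 > 7, infeasible
  {1, 2, 3, 5}: w = 16 > 7, infeasible
  {1, 2, 4, 5}: w = 16 > 7, infeasible
  {1, 3, 4, 5}: w = 21 > 7, infeasible
  {2, 3, 4, 5}: w = 22 > 7, infeasible
  {1, 2, 3, 4, 5}: w = 23 > 7, infeasible
Best feasible subset: items [1, 2]
Total weight: 3 <= 7, total value: 28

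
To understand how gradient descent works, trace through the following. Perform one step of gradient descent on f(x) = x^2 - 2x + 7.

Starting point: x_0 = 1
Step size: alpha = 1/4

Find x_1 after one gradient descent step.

f(x) = x^2 - 2x + 7
f'(x) = 2x - 2
f'(1) = 2*1 + (-2) = 0
x_1 = x_0 - alpha * f'(x_0) = 1 - 1/4 * 0 = 1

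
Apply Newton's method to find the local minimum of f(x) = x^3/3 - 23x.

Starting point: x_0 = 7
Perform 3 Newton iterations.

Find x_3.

f(x) = x^3/3 - 23x
f'(x) = x^2 - 23, f''(x) = 2x
Newton update: x_{n+1} = x_n - (x_n^2 - 23)/(2*x_n)
Step 1: x_0 = 7, f'=26, f''=14, x_1 = 36/7
Step 2: x_1 = 36/7, f'=169/49, f''=72/7, x_2 = 2423/504
Step 3: x_2 = 2423/504, f'=28561/254016, f''=2423/252, x_3 = 11713297/2442384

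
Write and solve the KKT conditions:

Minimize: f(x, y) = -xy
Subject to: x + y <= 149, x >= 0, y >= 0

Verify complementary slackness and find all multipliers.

Problem: min -xy s.t. x + y <= 149 (multiplier lambda), x >= 0 (mu_x), y >= 0 (mu_y)
KKT stationarity: -y + lambda - mu_x = 0, -x + lambda - mu_y = 0, with lambda, mu_x, mu_y >= 0
Complementary slackness: lambda*(x + y - 149) = 0, mu_x*x = 0, mu_y*y = 0
If lambda = 0: y = -mu_x <= 0 and x = -mu_y <= 0 force x = y = 0 with f = 0; but x = y = 149/2 is feasible with f = -22201/4 < 0, so this is not the minimum. Hence lambda > 0 and x + y = 149.
Try x > 0, y > 0 (so mu_x = mu_y = 0): y = lambda, x = lambda => x = y = lambda
x + y = 149 => 2*lambda = 149 => lambda = 149/2
x* = y* = 149/2 > 0, consistent with mu_x = mu_y = 0.
(Any feasible point with x = 0 or y = 0 has f = 0 > -22201/4, so the minimum is not on those boundaries.)
min(-xy) = -22201/4 (i.e. max xy = 22201/4)
Multipliers: lambda = 149/2, mu_x = 0, mu_y = 0
Complementary slackness: lambda*(x + y - 149) = 149/2*(149/2 + 149/2 - 149) = 0, mu_x*x = 0*149/2 = 0, mu_y*y = 0*149/2 = 0. Satisfied.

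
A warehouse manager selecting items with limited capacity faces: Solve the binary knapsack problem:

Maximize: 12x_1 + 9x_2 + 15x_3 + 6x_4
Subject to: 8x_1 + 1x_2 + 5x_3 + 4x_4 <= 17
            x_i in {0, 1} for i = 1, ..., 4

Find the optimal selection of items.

Items: item 1 (v=12, w=8), item 2 (v=9, w=1), item 3 (v=15, w=5), item 4 (v=6, w=4)
Capacity: 17
Checking all 16 subsets (w = total weight, v = total value):
  {}: w = 0, v = 0
  {1}: w = 8, v = 12
  {2}: w = 1, v = 9
  {3}: w = 5, v = 15
  {4}: w = 4, v = 6
  {1, 2}: w = 9, v = 21
  {1, 3}: w = 13, v = 27
  {1, 4}: w = 12, v = 18
  {2, 3}: w = 6, v = 24
  {2, 4}: w = 5, v = 15
  {3, 4}: w = 9, v = 21
  {1, 2, 3}: w = 14, v = 36
  {1, 2, 4}: w = 13, v = 27
  {1, 3, 4}: w = 17, v = 33
  {2, 3, 4}: w = 10, v = 30
  {1, 2, 3, 4}: w = 18 > 17, infeasible
Best feasible subset: items [1, 2, 3]
Total weight: 14 <= 17, total value: 36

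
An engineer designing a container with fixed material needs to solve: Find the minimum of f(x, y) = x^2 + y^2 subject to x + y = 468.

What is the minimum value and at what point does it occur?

Substitute y = 468 - x into f(x,y) = x^2 + y^2:
g(x) = x^2 + (468 - x)^2 = 2x^2 - 936x + 219024
g'(x) = 4x - 936 = 0  =>  x = 234
y = 468 - 234 = 234
Minimum value = 234^2 + 234^2 = 109512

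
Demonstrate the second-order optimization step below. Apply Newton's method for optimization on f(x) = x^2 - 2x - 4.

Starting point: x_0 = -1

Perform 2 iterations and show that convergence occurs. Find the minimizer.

f(x) = x^2 - 2x - 4, f'(x) = 2x + (-2), f''(x) = 2
Step 1: f'(-1) = -4, x_1 = -1 - -4/2 = 1
Step 2: f'(1) = 0, x_2 = 1 (converged)
Newton's method converges in 1 step for quadratics.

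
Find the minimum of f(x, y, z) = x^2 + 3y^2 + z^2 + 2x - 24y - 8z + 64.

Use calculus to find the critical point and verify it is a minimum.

f(x,y,z) = x^2 + 3y^2 + z^2 + 2x - 24y - 8z + 64
df/dx = 2x + (2) = 0 => x = -1
df/dy = 6y + (-24) = 0 => y = 4
df/dz = 2z + (-8) = 0 => z = 4
f(-1,4,4) = 1*(-1)^2 + 3*(4)^2 + 1*(4)^2 + 2*(-1) + -24*(4) + -8*(4) + 64 = -1
Hessian is diagonal with entries 2, 6, 2 > 0, confirmed minimum.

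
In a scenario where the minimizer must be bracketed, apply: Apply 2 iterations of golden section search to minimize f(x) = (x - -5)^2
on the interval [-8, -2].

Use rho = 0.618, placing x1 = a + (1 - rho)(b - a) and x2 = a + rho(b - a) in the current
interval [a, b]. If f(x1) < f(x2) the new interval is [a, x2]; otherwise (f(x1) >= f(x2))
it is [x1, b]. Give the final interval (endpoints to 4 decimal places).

Golden section search for min of f(x) = (x - -5)^2 on [-8, -2].
Each step: x1 = a + (1 - rho)(b - a), x2 = a + rho(b - a); if f(x1) < f(x2) keep [a, x2], otherwise keep [x1, b].
Step 1: [-8.0000, -2.0000], x1=-5.7080 (f=0.5013), x2=-4.2920 (f=0.5013); f(x1) = f(x2) (tie, not '<') => keep [-5.7080, -2.0000]
Step 2: [-5.7080, -2.0000], x1=-4.2915 (f=0.5019), x2=-3.4165 (f=2.5076); f(x1) < f(x2) => keep [-5.7080, -3.4165]
Final interval: [-5.7080, -3.4165]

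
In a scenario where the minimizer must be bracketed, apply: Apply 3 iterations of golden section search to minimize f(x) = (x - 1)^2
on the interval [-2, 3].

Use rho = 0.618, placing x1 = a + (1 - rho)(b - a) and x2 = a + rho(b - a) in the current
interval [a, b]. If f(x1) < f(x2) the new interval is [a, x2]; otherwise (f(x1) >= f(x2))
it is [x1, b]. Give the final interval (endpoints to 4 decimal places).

Golden section search for min of f(x) = (x - 1)^2 on [-2, 3].
Each step: x1 = a + (1 - rho)(b - a), x2 = a + rho(b - a); if f(x1) < f(x2) keep [a, x2], otherwise keep [x1, b].
Step 1: [-2.0000, 3.0000], x1=-0.0900 (f=1.1881), x2=1.0900 (f=0.0081); f(x1) > f(x2) => keep [-0.0900, 3.0000]
Step 2: [-0.0900, 3.0000], x1=1.0904 (f=0.0082), x2=1.8196 (f=0.6718); f(x1) < f(x2) => keep [-0.0900, 1.8196]
Step 3: [-0.0900, 1.8196], x1=0.6395 (f=0.1300), x2=1.0901 (f=0.0081); f(x1) > f(x2) => keep [0.6395, 1.8196]
Final interval: [0.6395, 1.8196]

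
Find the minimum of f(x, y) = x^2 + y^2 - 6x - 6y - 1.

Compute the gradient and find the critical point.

f(x,y) = x^2 + y^2 - 6x - 6y - 1
df/dx = 2x + (-6) = 0  =>  x = 3
df/dy = 2y + (-6) = 0  =>  y = 3
f(3, 3) = 1*(3)^2 + 1*(3)^2 + -6*(3) + -6*(3) + -1 = -19
Hessian is diagonal with entries 2, 2 > 0, so this is a minimum.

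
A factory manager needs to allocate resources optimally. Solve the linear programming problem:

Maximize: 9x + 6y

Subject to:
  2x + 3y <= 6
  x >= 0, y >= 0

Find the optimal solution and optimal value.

The feasible region has vertices at [(0, 0), (3, 0), (0, 2)].
Checking objective 9x + 6y at each vertex:
  (0, 0): 9*0 + 6*0 = 0
  (3, 0): 9*3 + 6*0 = 27
  (0, 2): 9*0 + 6*2 = 12
Maximum is 27 at (3, 0).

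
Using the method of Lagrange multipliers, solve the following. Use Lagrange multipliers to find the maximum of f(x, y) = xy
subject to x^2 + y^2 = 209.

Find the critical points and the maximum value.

Lagrange conditions: y = 2*lambda*x and x = 2*lambda*y
If x = 0 then y = 0, violating the constraint, so x, y != 0.
Dividing: y/x = x/y => x^2 = y^2 => y = x or y = -x
Constraint: 2x^2 = 209 => x^2 = 209/2 => x = +/-sqrt(209/2)
Critical points: (sqrt(209/2), sqrt(209/2)), (-sqrt(209/2), -sqrt(209/2)), (sqrt(209/2), -sqrt(209/2)), (-sqrt(209/2), sqrt(209/2))
  y = x:  xy = x^2 = 209/2  at (sqrt(209/2), sqrt(209/2)) and (-sqrt(209/2), -sqrt(209/2))
  y = -x: xy = -x^2 = -209/2 at (sqrt(209/2), -sqrt(209/2)) and (-sqrt(209/2), sqrt(209/2))
Maximum xy = 209/2 at (sqrt(209/2), sqrt(209/2)) and (-sqrt(209/2), -sqrt(209/2))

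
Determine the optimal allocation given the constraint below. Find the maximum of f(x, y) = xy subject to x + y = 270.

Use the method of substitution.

Substitute y = 270 - x into f(x,y) = xy:
g(x) = x(270 - x) = 270x - x^2
g'(x) = 270 - 2x = 0  =>  x = 135
y = 270 - 135 = 135
Maximum value = 135 * 135 = 18225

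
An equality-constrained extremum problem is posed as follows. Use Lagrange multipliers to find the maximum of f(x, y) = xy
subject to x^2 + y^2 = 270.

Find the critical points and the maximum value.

Lagrange conditions: y = 2*lambda*x and x = 2*lambda*y
If x = 0 then y = 0, violating the constraint, so x, y != 0.
Dividing: y/x = x/y => x^2 = y^2 => y = x or y = -x
Constraint: 2x^2 = 270 => x^2 = 135 => x = +/-sqrt(135)
Critical points: (sqrt(135), sqrt(135)), (-sqrt(135), -sqrt(135)), (sqrt(135), -sqrt(135)), (-sqrt(135), sqrt(135))
  y = x:  xy = x^2 = 135  at (sqrt(135), sqrt(135)) and (-sqrt(135), -sqrt(135))
  y = -x: xy = -x^2 = -135 at (sqrt(135), -sqrt(135)) and (-sqrt(135), sqrt(135))
Maximum xy = 135 at (sqrt(135), sqrt(135)) and (-sqrt(135), -sqrt(135))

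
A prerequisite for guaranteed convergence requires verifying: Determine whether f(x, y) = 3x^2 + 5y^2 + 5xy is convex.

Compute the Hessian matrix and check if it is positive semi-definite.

f(x,y) = 3x^2 + 5y^2 + 5xy
Hessian H = [[6, 5], [5, 10]]
trace(H) = 16, det(H) = 35
Eigenvalues: (16 +/- sqrt(116)) / 2 = 13.39, 2.615
Since both eigenvalues > 0, f is convex.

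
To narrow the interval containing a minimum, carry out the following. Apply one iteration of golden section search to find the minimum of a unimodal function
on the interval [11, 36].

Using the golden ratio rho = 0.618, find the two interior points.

Golden section search on [11, 36].
Golden ratio rho = 0.618 (approx).
Interior points:
  x_1 = 11 + (1-0.618)*25 = 20.5500
  x_2 = 11 + 0.618*25 = 26.4500
Compare f(x_1) and f(x_2) to determine which subinterval to keep.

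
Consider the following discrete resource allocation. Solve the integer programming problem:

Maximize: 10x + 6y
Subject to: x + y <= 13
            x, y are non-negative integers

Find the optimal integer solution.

Objective: 10x + 6y, constraint: x + y <= 13
Coefficient of x is 10 >= coefficient of y is 6, so allocate the entire budget to x.
Optimal: x = 13, y = 0, value = 130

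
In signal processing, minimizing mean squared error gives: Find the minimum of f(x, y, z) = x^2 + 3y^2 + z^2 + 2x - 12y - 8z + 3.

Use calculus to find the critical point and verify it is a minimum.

f(x,y,z) = x^2 + 3y^2 + z^2 + 2x - 12y - 8z + 3
df/dx = 2x + (2) = 0 => x = -1
df/dy = 6y + (-12) = 0 => y = 2
df/dz = 2z + (-8) = 0 => z = 4
f(-1,2,4) = 1*(-1)^2 + 3*(2)^2 + 1*(4)^2 + 2*(-1) + -12*(2) + -8*(4) + 3 = -26
Hessian is diagonal with entries 2, 6, 2 > 0, confirmed minimum.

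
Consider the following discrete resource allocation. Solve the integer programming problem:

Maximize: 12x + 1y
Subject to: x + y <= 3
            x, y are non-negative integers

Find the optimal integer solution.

Objective: 12x + 1y, constraint: x + y <= 3
Coefficient of x is 12 >= coefficient of y is 1, so allocate the entire budget to x.
Optimal: x = 3, y = 0, value = 36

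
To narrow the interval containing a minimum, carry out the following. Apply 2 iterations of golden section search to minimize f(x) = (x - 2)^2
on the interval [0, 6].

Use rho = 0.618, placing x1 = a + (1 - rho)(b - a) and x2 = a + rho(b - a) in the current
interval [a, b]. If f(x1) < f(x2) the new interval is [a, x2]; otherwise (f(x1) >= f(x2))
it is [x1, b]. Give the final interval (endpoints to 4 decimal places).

Golden section search for min of f(x) = (x - 2)^2 on [0, 6].
Each step: x1 = a + (1 - rho)(b - a), x2 = a + rho(b - a); if f(x1) < f(x2) keep [a, x2], otherwise keep [x1, b].
Step 1: [0.0000, 6.0000], x1=2.2920 (f=0.0853), x2=3.7080 (f=2.9173); f(x1) < f(x2) => keep [0.0000, 3.7080]
Step 2: [0.0000, 3.7080], x1=1.4165 (f=0.3405), x2=2.2915 (f=0.0850); f(x1) > f(x2) => keep [1.4165, 3.7080]
Final interval: [1.4165, 3.7080]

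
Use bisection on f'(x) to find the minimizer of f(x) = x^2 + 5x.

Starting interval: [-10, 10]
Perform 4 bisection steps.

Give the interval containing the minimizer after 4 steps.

Finding critical point of f(x) = x^2 + 5x using bisection on f'(x) = 2x + 5.
f'(x) = 0 when x = -5/2.
Starting interval: [-10, 10]
Step 1: mid = 0, f'(mid) = 5, new interval = [-10, 0]
Step 2: mid = -5, f'(mid) = -5, new interval = [-5, 0]
Step 3: mid = -5/2, f'(mid) = 0, new interval = [-5/2, -5/2]
Step 4: mid = -5/2, f'(mid) = 0, new interval = [-5/2, -5/2]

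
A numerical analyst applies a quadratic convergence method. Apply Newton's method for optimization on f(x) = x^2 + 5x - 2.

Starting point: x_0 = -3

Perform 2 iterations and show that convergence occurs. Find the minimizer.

f(x) = x^2 + 5x - 2, f'(x) = 2x + (5), f''(x) = 2
Step 1: f'(-3) = -1, x_1 = -3 - -1/2 = -5/2
Step 2: f'(-5/2) = 0, x_2 = -5/2 (converged)
Newton's method converges in 1 step for quadratics.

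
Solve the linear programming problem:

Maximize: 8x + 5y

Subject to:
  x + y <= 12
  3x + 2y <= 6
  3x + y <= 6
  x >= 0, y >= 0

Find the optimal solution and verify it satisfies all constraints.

Feasible vertices: (0, 0), (0, 3), (2, 0)
Objective 8x + 5y at each vertex:
  (0, 0): 0
  (0, 3): 15
  (2, 0): 16
Maximum is 16 at (2, 0).
Verify constraints at (x, y) = (2, 0):
  1*2 + 1*0 = 2 <= 12
  3*2 + 2*0 = 6 <= 6 (active)
  3*2 + 1*0 = 6 <= 6 (active)
  x = 2 >= 0, y = 0 >= 0. All constraints satisfied.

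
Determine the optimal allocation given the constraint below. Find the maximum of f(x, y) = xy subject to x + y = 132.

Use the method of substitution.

Substitute y = 132 - x into f(x,y) = xy:
g(x) = x(132 - x) = 132x - x^2
g'(x) = 132 - 2x = 0  =>  x = 66
y = 132 - 66 = 66
Maximum value = 66 * 66 = 4356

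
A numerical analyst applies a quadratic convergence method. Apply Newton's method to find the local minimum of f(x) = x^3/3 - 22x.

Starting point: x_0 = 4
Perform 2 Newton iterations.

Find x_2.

f(x) = x^3/3 - 22x
f'(x) = x^2 - 22, f''(x) = 2x
Newton update: x_{n+1} = x_n - (x_n^2 - 22)/(2*x_n)
Step 1: x_0 = 4, f'=-6, f''=8, x_1 = 19/4
Step 2: x_1 = 19/4, f'=9/16, f''=19/2, x_2 = 713/152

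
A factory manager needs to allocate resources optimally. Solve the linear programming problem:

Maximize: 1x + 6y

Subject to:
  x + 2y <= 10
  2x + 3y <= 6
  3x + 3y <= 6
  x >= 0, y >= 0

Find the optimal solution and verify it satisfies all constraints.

Feasible vertices: (0, 0), (0, 2), (2, 0)
Objective 1x + 6y at each vertex:
  (0, 0): 0
  (0, 2): 12
  (2, 0): 2
Maximum is 12 at (0, 2).
Verify constraints at (x, y) = (0, 2):
  1*0 + 2*2 = 4 <= 10
  2*0 + 3*2 = 6 <= 6 (active)
  3*0 + 3*2 = 6 <= 6 (active)
  x = 0 >= 0, y = 2 >= 0. All constraints satisfied.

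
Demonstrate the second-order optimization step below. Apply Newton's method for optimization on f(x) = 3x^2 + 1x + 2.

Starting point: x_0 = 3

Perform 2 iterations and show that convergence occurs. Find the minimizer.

f(x) = 3x^2 + 1x + 2, f'(x) = 6x + (1), f''(x) = 6
Step 1: f'(3) = 19, x_1 = 3 - 19/6 = -1/6
Step 2: f'(-1/6) = 0, x_2 = -1/6 (converged)
Newton's method converges in 1 step for quadratics.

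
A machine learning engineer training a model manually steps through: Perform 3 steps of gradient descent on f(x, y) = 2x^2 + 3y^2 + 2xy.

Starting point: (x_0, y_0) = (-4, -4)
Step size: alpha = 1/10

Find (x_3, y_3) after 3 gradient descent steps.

f(x,y) = 2x^2 + 3y^2 + 2xy
grad_x = 4x + 2y, grad_y = 6y + 2x
Step 1: grad = (-24, -32), (-8/5, -4/5)
Step 2: grad = (-8, -8), (-4/5, 0)
Step 3: grad = (-16/5, -8/5), (-12/25, 4/25)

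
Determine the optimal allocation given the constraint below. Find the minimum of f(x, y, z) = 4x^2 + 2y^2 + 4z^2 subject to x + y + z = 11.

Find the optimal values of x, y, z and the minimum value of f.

Using Lagrange multipliers on f = 4x^2 + 2y^2 + 4z^2 with constraint x + y + z = 11:
Conditions: 2*4*x = lambda, 2*2*y = lambda, 2*4*z = lambda
So x = lambda/8, y = lambda/4, z = lambda/8
Substituting into constraint: lambda * (1/2) = 11
lambda = 22
x = 11/4, y = 11/2, z = 11/4
Minimum value = 121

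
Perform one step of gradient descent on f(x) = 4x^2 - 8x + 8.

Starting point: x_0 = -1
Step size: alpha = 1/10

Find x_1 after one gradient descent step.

f(x) = 4x^2 - 8x + 8
f'(x) = 8x - 8
f'(-1) = 8*-1 + (-8) = -16
x_1 = x_0 - alpha * f'(x_0) = -1 - 1/10 * -16 = 3/5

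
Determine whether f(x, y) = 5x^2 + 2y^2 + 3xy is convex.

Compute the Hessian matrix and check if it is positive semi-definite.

f(x,y) = 5x^2 + 2y^2 + 3xy
Hessian H = [[10, 3], [3, 4]]
trace(H) = 14, det(H) = 31
Eigenvalues: (14 +/- sqrt(72)) / 2 = 11.24, 2.757
Since both eigenvalues > 0, f is convex.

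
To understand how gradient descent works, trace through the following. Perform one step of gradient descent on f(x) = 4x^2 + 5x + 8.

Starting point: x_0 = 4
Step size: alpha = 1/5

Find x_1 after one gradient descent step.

f(x) = 4x^2 + 5x + 8
f'(x) = 8x + 5
f'(4) = 8*4 + (5) = 37
x_1 = x_0 - alpha * f'(x_0) = 4 - 1/5 * 37 = -17/5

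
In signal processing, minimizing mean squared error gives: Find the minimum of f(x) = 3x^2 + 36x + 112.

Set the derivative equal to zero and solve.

f(x) = 3x^2 + 36x + 112
f'(x) = 6x + (36) = 0
x = -36/6 = -6
f(-6) = 4
Since f''(x) = 6 > 0, this is a minimum.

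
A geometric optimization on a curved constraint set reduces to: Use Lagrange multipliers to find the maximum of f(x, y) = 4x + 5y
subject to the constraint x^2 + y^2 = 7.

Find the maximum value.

Set up Lagrange conditions: grad f = lambda * grad g
  4 = 2*lambda*x
  5 = 2*lambda*y
From these: x/y = 4/5, so x = 4t, y = 5t for some t.
Substitute into constraint: (4t)^2 + (5t)^2 = 7
  t^2 * 41 = 7
  t = sqrt(7/41)
Maximum = 4*x + 5*y = (4^2 + 5^2)*t = 41 * sqrt(7/41) = sqrt(287)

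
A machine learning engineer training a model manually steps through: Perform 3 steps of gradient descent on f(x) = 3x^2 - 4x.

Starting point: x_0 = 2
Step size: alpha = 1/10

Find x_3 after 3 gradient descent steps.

f(x) = 3x^2 - 4x, f'(x) = 6x + (-4)
Step 1: f'(2) = 8, x_1 = 2 - 1/10 * 8 = 6/5
Step 2: f'(6/5) = 16/5, x_2 = 6/5 - 1/10 * 16/5 = 22/25
Step 3: f'(22/25) = 32/25, x_3 = 22/25 - 1/10 * 32/25 = 94/125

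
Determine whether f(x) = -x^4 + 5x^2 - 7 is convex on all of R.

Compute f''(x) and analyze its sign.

f(x) = -x^4 + 5x^2 - 7
f'(x) = -4x^3 + 10x
f''(x) = -12x^2 + 10
f''(x) = -12x^2 + 10 -> -inf as |x| -> inf
Therefore, f is not globally convex on R.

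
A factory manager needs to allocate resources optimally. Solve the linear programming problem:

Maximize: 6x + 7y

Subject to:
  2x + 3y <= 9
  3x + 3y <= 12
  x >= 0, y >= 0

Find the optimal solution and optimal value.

Feasible vertices: (0, 0), (0, 3), (3, 1), (4, 0)
Objective 6x + 7y at each:
  (0, 0): 0
  (0, 3): 21
  (3, 1): 25
  (4, 0): 24
Maximum is 25 at (3, 1).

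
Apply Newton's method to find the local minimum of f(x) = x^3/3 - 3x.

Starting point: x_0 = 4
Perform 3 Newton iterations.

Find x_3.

f(x) = x^3/3 - 3x
f'(x) = x^2 - 3, f''(x) = 2x
Newton update: x_{n+1} = x_n - (x_n^2 - 3)/(2*x_n)
Step 1: x_0 = 4, f'=13, f''=8, x_1 = 19/8
Step 2: x_1 = 19/8, f'=169/64, f''=19/4, x_2 = 553/304
Step 3: x_2 = 553/304, f'=28561/92416, f''=553/152, x_3 = 583057/336224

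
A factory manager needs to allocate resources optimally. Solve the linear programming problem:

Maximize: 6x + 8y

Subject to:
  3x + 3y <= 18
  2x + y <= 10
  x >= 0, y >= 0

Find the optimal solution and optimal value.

Feasible vertices: (0, 0), (0, 6), (4, 2), (5, 0)
Objective 6x + 8y at each:
  (0, 0): 0
  (0, 6): 48
  (4, 2): 40
  (5, 0): 30
Maximum is 48 at (0, 6).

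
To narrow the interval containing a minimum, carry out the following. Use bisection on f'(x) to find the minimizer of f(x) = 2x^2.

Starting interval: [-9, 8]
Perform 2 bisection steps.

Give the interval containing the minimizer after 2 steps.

Finding critical point of f(x) = 2x^2 using bisection on f'(x) = 4x + 0.
f'(x) = 0 when x = 0.
Starting interval: [-9, 8]
Step 1: mid = -1/2, f'(mid) = -2, new interval = [-1/2, 8]
Step 2: mid = 15/4, f'(mid) = 15, new interval = [-1/2, 15/4]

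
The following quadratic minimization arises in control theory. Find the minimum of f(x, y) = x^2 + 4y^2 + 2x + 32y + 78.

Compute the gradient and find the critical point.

f(x,y) = x^2 + 4y^2 + 2x + 32y + 78
df/dx = 2x + (2) = 0  =>  x = -1
df/dy = 8y + (32) = 0  =>  y = -4
f(-1, -4) = 1*(-1)^2 + 4*(-4)^2 + 2*(-1) + 32*(-4) + 78 = 13
Hessian is diagonal with entries 2, 8 > 0, so this is a minimum.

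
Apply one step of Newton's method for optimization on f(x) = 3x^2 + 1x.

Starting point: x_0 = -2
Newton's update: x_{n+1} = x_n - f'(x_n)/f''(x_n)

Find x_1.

f(x) = 3x^2 + 1x
f'(x) = 6x + (1), f''(x) = 6
Newton step: x_1 = x_0 - f'(x_0)/f''(x_0)
f'(-2) = -11
x_1 = -2 - -11/6 = -1/6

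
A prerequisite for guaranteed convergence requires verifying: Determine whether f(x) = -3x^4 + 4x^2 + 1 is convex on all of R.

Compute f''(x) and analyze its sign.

f(x) = -3x^4 + 4x^2 + 1
f'(x) = -12x^3 + 8x
f''(x) = -36x^2 + 8
f''(x) = -36x^2 + 8 -> -inf as |x| -> inf
Therefore, f is not globally convex on R.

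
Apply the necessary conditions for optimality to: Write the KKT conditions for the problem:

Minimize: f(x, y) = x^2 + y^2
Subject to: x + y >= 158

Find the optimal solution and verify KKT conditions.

KKT conditions for min x^2 + y^2 s.t. x + y >= 158:
Stationarity: 2x = mu, 2y = mu
So x = y = mu/2.
Complementary slackness: mu*(x + y - 158) = 0
Primal feasibility: x + y >= 158; dual feasibility: mu >= 0
If mu = 0 then x = y = 0, but 0 + 0 < 158 is infeasible, so the constraint is active.
Constraint active: x + y = 2*(mu/2) = 158 => mu = 158
x = y = 79, f = 12482
Verify: stationarity 2*79 = 158 = mu; primal 79 + 79 = 158 >= 158; dual mu = 158 >= 0; complementary slackness 158*(158 - 158) = 0. All KKT conditions hold.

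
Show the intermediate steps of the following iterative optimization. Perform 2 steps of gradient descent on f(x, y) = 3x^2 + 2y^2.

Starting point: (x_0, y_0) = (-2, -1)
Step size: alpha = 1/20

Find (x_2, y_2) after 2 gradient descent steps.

f(x,y) = 3x^2 + 2y^2
grad_x = 6x + 0y, grad_y = 4y + 0x
Step 1: grad = (-12, -4), (-7/5, -4/5)
Step 2: grad = (-42/5, -16/5), (-49/50, -16/25)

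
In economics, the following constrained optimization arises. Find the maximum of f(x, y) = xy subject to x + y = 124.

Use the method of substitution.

Substitute y = 124 - x into f(x,y) = xy:
g(x) = x(124 - x) = 124x - x^2
g'(x) = 124 - 2x = 0  =>  x = 62
y = 124 - 62 = 62
Maximum value = 62 * 62 = 3844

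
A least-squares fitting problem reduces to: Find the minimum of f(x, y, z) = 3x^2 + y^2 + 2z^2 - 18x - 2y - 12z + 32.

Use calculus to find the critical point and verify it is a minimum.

f(x,y,z) = 3x^2 + y^2 + 2z^2 - 18x - 2y - 12z + 32
df/dx = 6x + (-18) = 0 => x = 3
df/dy = 2y + (-2) = 0 => y = 1
df/dz = 4z + (-12) = 0 => z = 3
f(3,1,3) = 3*(3)^2 + 1*(1)^2 + 2*(3)^2 + -18*(3) + -2*(1) + -12*(3) + 32 = -14
Hessian is diagonal with entries 6, 2, 4 > 0, confirmed minimum.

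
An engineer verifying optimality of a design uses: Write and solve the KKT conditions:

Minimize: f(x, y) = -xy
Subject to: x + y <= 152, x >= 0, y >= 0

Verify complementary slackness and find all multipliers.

Problem: min -xy s.t. x + y <= 152 (multiplier lambda), x >= 0 (mu_x), y >= 0 (mu_y)
KKT stationarity: -y + lambda - mu_x = 0, -x + lambda - mu_y = 0, with lambda, mu_x, mu_y >= 0
Complementary slackness: lambda*(x + y - 152) = 0, mu_x*x = 0, mu_y*y = 0
If lambda = 0: y = -mu_x <= 0 and x = -mu_y <= 0 force x = y = 0 with f = 0; but x = y = 76 is feasible with f = -5776 < 0, so this is not the minimum. Hence lambda > 0 and x + y = 152.
Try x > 0, y > 0 (so mu_x = mu_y = 0): y = lambda, x = lambda => x = y = lambda
x + y = 152 => 2*lambda = 152 => lambda = 76
x* = y* = 76 > 0, consistent with mu_x = mu_y = 0.
(Any feasible point with x = 0 or y = 0 has f = 0 > -5776, so the minimum is not on those boundaries.)
min(-xy) = -5776 (i.e. max xy = 5776)
Multipliers: lambda = 76, mu_x = 0, mu_y = 0
Complementary slackness: lambda*(x + y - 152) = 76*(76 + 76 - 152) = 0, mu_x*x = 0*76 = 0, mu_y*y = 0*76 = 0. Satisfied.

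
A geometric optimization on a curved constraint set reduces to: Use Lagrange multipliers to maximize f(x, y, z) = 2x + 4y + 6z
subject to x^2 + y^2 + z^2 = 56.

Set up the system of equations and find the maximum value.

Lagrange conditions: 2 = 2*lambda*x, 4 = 2*lambda*y, 6 = 2*lambda*z
So x:2 = y:4 = z:6, i.e. x = 2t, y = 4t, z = 6t
Constraint: t^2*(2^2 + 4^2 + 6^2) = 56
  t^2 * 56 = 56  =>  t = sqrt(1)
Maximum = 2*2t + 4*4t + 6*6t = 56*sqrt(1) = 56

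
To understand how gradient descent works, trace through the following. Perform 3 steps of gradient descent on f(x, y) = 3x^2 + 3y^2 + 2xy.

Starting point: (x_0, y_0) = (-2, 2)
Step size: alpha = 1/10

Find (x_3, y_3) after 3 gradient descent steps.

f(x,y) = 3x^2 + 3y^2 + 2xy
grad_x = 6x + 2y, grad_y = 6y + 2x
Step 1: grad = (-8, 8), (-6/5, 6/5)
Step 2: grad = (-24/5, 24/5), (-18/25, 18/25)
Step 3: grad = (-72/25, 72/25), (-54/125, 54/125)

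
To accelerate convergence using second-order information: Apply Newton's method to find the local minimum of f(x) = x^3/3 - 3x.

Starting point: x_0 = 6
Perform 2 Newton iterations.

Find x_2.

f(x) = x^3/3 - 3x
f'(x) = x^2 - 3, f''(x) = 2x
Newton update: x_{n+1} = x_n - (x_n^2 - 3)/(2*x_n)
Step 1: x_0 = 6, f'=33, f''=12, x_1 = 13/4
Step 2: x_1 = 13/4, f'=121/16, f''=13/2, x_2 = 217/104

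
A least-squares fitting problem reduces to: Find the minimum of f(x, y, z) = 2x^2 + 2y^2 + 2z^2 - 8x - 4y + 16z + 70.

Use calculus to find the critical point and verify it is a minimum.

f(x,y,z) = 2x^2 + 2y^2 + 2z^2 - 8x - 4y + 16z + 70
df/dx = 4x + (-8) = 0 => x = 2
df/dy = 4y + (-4) = 0 => y = 1
df/dz = 4z + (16) = 0 => z = -4
f(2,1,-4) = 2*(2)^2 + 2*(1)^2 + 2*(-4)^2 + -8*(2) + -4*(1) + 16*(-4) + 70 = 28
Hessian is diagonal with entries 4, 4, 4 > 0, confirmed minimum.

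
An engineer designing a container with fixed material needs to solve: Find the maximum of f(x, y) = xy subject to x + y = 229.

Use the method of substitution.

Substitute y = 229 - x into f(x,y) = xy:
g(x) = x(229 - x) = 229x - x^2
g'(x) = 229 - 2x = 0  =>  x = 229/2
y = 229 - 229/2 = 229/2
Maximum value = (229/2) * (229/2) = 52441/4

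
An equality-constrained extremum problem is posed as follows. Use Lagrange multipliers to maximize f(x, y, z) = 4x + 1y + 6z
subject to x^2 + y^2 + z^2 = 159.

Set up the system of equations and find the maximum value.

Lagrange conditions: 4 = 2*lambda*x, 1 = 2*lambda*y, 6 = 2*lambda*z
So x:4 = y:1 = z:6, i.e. x = 4t, y = 1t, z = 6t
Constraint: t^2*(4^2 + 1^2 + 6^2) = 159
  t^2 * 53 = 159  =>  t = sqrt(3)
Maximum = 4*4t + 1*1t + 6*6t = 53*sqrt(3) = sqrt(8427)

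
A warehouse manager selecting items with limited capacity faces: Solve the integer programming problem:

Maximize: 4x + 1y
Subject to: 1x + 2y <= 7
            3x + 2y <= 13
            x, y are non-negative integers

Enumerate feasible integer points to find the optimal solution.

Constraint 1: 1x + 2y <= 7
Constraint 2: 3x + 2y <= 13
Feasible x range (need y >= 0): 0 <= x <= min(7/1, 13/3) => x in {0, ..., 4}.
Enumerate feasible integer points row by row (the coefficient of y is 1 > 0, so for each x the largest feasible y gives the best value):
  x = 0: y <= min((7 - 1*0)/2, (13 - 3*0)/2) => y in {0, ..., 3}; best 4*0 + 1*3 = 3
  x = 1: y <= min((7 - 1*1)/2, (13 - 3*1)/2) => y in {0, ..., 3}; best 4*1 + 1*3 = 7
  x = 2: y <= min((7 - 1*2)/2, (13 - 3*2)/2) => y in {0, ..., 2}; best 4*2 + 1*2 = 10
  x = 3: y <= min((7 - 1*3)/2, (13 - 3*3)/2) => y in {0, ..., 2}; best 4*3 + 1*2 = 14
  x = 4: y <= min((7 - 1*4)/2, (13 - 3*4)/2) => y in {0}; best 4*4 + 1*0 = 16
The maximum 4x + 1y = 16 is achieved at x = 4, y = 0.
Check: 1*4 + 2*0 = 4 <= 7 and 3*4 + 2*0 = 12 <= 13.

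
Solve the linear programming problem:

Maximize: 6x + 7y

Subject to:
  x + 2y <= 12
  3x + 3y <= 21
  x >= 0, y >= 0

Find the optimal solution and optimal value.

Feasible vertices: (0, 0), (0, 6), (2, 5), (7, 0)
Objective 6x + 7y at each:
  (0, 0): 0
  (0, 6): 42
  (2, 5): 47
  (7, 0): 42
Maximum is 47 at (2, 5).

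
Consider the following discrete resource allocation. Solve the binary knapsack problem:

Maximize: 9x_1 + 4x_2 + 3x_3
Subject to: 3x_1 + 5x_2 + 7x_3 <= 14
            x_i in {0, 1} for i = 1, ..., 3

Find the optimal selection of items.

Items: item 1 (v=9, w=3), item 2 (v=4, w=5), item 3 (v=3, w=7)
Capacity: 14
Checking all 8 subsets (w = total weight, v = total value):
  {}: w = 0, v = 0
  {1}: w = 3, v = 9
  {2}: w = 5, v = 4
  {3}: w = 7, v = 3
  {1, 2}: w = 8, v = 13
  {1, 3}: w = 10, v = 12
  {2, 3}: w = 12, v = 7
  {1, 2, 3}: w = 15 > 14, infeasible
Best feasible subset: items [1, 2]
Total weight: 8 <= 14, total value: 13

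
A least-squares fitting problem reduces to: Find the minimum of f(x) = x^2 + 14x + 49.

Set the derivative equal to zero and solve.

f(x) = x^2 + 14x + 49
f'(x) = 2x + (14) = 0
x = -14/2 = -7
f(-7) = 0
Since f''(x) = 2 > 0, this is a minimum.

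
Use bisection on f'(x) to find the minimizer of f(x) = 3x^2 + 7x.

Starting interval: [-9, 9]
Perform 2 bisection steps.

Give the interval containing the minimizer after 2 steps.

Finding critical point of f(x) = 3x^2 + 7x using bisection on f'(x) = 6x + 7.
f'(x) = 0 when x = -7/6.
Starting interval: [-9, 9]
Step 1: mid = 0, f'(mid) = 7, new interval = [-9, 0]
Step 2: mid = -9/2, f'(mid) = -20, new interval = [-9/2, 0]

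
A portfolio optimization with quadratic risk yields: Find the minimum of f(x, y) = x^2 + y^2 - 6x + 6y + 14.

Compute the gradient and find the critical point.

f(x,y) = x^2 + y^2 - 6x + 6y + 14
df/dx = 2x + (-6) = 0  =>  x = 3
df/dy = 2y + (6) = 0  =>  y = -3
f(3, -3) = 1*(3)^2 + 1*(-3)^2 + -6*(3) + 6*(-3) + 14 = -4
Hessian is diagonal with entries 2, 2 > 0, so this is a minimum.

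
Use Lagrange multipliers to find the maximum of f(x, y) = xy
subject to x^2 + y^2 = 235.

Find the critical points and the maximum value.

Lagrange conditions: y = 2*lambda*x and x = 2*lambda*y
If x = 0 then y = 0, violating the constraint, so x, y != 0.
Dividing: y/x = x/y => x^2 = y^2 => y = x or y = -x
Constraint: 2x^2 = 235 => x^2 = 235/2 => x = +/-sqrt(235/2)
Critical points: (sqrt(235/2), sqrt(235/2)), (-sqrt(235/2), -sqrt(235/2)), (sqrt(235/2), -sqrt(235/2)), (-sqrt(235/2), sqrt(235/2))
  y = x:  xy = x^2 = 235/2  at (sqrt(235/2), sqrt(235/2)) and (-sqrt(235/2), -sqrt(235/2))
  y = -x: xy = -x^2 = -235/2 at (sqrt(235/2), -sqrt(235/2)) and (-sqrt(235/2), sqrt(235/2))
Maximum xy = 235/2 at (sqrt(235/2), sqrt(235/2)) and (-sqrt(235/2), -sqrt(235/2))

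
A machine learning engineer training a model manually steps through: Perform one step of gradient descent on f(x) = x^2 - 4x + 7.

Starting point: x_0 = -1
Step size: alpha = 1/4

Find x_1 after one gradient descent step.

f(x) = x^2 - 4x + 7
f'(x) = 2x - 4
f'(-1) = 2*-1 + (-4) = -6
x_1 = x_0 - alpha * f'(x_0) = -1 - 1/4 * -6 = 1/2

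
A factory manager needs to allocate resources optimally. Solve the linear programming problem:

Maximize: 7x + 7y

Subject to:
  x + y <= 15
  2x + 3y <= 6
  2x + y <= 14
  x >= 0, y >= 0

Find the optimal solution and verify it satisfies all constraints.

Feasible vertices: (0, 0), (0, 2), (3, 0)
Objective 7x + 7y at each vertex:
  (0, 0): 0
  (0, 2): 14
  (3, 0): 21
Maximum is 21 at (3, 0).
Verify constraints at (x, y) = (3, 0):
  1*3 + 1*0 = 3 <= 15
  2*3 + 3*0 = 6 <= 6 (active)
  2*3 + 1*0 = 6 <= 14
  x = 3 >= 0, y = 0 >= 0. All constraints satisfied.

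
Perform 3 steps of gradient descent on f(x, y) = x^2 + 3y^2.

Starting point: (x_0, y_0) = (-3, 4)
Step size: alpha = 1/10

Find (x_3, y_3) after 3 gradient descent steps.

f(x,y) = x^2 + 3y^2
grad_x = 2x + 0y, grad_y = 6y + 0x
Step 1: grad = (-6, 24), (-12/5, 8/5)
Step 2: grad = (-24/5, 48/5), (-48/25, 16/25)
Step 3: grad = (-96/25, 96/25), (-192/125, 32/125)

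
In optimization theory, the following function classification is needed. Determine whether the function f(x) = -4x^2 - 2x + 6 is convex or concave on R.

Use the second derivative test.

f(x) = -4x^2 - 2x + 6
f'(x) = -8x - 2
f''(x) = -8
Since f''(x) = -8 < 0 for all x, f is concave on R.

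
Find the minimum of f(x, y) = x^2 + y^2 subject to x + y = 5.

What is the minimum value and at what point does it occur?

Substitute y = 5 - x into f(x,y) = x^2 + y^2:
g(x) = x^2 + (5 - x)^2 = 2x^2 - 10x + 25
g'(x) = 4x - 10 = 0  =>  x = 5/2
y = 5 - 5/2 = 5/2
Minimum value = (5/2)^2 + (5/2)^2 = 25/2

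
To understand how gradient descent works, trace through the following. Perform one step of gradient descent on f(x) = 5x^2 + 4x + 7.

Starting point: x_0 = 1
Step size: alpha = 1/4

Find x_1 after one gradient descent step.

f(x) = 5x^2 + 4x + 7
f'(x) = 10x + 4
f'(1) = 10*1 + (4) = 14
x_1 = x_0 - alpha * f'(x_0) = 1 - 1/4 * 14 = -5/2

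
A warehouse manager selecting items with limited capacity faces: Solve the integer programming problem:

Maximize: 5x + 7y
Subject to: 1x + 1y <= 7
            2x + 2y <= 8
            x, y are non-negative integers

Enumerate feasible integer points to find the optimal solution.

Constraint 1: 1x + 1y <= 7
Constraint 2: 2x + 2y <= 8
Feasible x range (need y >= 0): 0 <= x <= min(7/1, 8/2) => x in {0, ..., 4}.
Enumerate feasible integer points row by row (the coefficient of y is 7 > 0, so for each x the largest feasible y gives the best value):
  x = 0: y <= min((7 - 1*0)/1, (8 - 2*0)/2) => y in {0, ..., 4}; best 5*0 + 7*4 = 28
  x = 1: y <= min((7 - 1*1)/1, (8 - 2*1)/2) => y in {0, ..., 3}; best 5*1 + 7*3 = 26
  x = 2: y <= min((7 - 1*2)/1, (8 - 2*2)/2) => y in {0, ..., 2}; best 5*2 + 7*2 = 24
  x = 3: y <= min((7 - 1*3)/1, (8 - 2*3)/2) => y in {0, ..., 1}; best 5*3 + 7*1 = 22
  x = 4: y <= min((7 - 1*4)/1, (8 - 2*4)/2) => y in {0}; best 5*4 + 7*0 = 20
The maximum 5x + 7y = 28 is achieved at x = 0, y = 4.
Check: 1*0 + 1*4 = 4 <= 7 and 2*0 + 2*4 = 8 <= 8.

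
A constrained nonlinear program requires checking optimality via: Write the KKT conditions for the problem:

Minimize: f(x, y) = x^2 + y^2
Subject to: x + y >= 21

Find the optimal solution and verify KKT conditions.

KKT conditions for min x^2 + y^2 s.t. x + y >= 21:
Stationarity: 2x = mu, 2y = mu
So x = y = mu/2.
Complementary slackness: mu*(x + y - 21) = 0
Primal feasibility: x + y >= 21; dual feasibility: mu >= 0
If mu = 0 then x = y = 0, but 0 + 0 < 21 is infeasible, so the constraint is active.
Constraint active: x + y = 2*(mu/2) = 21 => mu = 21
x = y = 21/2, f = 441/2
Verify: stationarity 2*(21/2) = 21 = mu; primal 21/2 + 21/2 = 21 >= 21; dual mu = 21 >= 0; complementary slackness 21*(21 - 21) = 0. All KKT conditions hold.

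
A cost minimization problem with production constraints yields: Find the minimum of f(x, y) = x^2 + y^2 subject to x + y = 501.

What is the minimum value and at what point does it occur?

Substitute y = 501 - x into f(x,y) = x^2 + y^2:
g(x) = x^2 + (501 - x)^2 = 2x^2 - 1002x + 251001
g'(x) = 4x - 1002 = 0  =>  x = 501/2
y = 501 - 501/2 = 501/2
Minimum value = (501/2)^2 + (501/2)^2 = 251001/2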